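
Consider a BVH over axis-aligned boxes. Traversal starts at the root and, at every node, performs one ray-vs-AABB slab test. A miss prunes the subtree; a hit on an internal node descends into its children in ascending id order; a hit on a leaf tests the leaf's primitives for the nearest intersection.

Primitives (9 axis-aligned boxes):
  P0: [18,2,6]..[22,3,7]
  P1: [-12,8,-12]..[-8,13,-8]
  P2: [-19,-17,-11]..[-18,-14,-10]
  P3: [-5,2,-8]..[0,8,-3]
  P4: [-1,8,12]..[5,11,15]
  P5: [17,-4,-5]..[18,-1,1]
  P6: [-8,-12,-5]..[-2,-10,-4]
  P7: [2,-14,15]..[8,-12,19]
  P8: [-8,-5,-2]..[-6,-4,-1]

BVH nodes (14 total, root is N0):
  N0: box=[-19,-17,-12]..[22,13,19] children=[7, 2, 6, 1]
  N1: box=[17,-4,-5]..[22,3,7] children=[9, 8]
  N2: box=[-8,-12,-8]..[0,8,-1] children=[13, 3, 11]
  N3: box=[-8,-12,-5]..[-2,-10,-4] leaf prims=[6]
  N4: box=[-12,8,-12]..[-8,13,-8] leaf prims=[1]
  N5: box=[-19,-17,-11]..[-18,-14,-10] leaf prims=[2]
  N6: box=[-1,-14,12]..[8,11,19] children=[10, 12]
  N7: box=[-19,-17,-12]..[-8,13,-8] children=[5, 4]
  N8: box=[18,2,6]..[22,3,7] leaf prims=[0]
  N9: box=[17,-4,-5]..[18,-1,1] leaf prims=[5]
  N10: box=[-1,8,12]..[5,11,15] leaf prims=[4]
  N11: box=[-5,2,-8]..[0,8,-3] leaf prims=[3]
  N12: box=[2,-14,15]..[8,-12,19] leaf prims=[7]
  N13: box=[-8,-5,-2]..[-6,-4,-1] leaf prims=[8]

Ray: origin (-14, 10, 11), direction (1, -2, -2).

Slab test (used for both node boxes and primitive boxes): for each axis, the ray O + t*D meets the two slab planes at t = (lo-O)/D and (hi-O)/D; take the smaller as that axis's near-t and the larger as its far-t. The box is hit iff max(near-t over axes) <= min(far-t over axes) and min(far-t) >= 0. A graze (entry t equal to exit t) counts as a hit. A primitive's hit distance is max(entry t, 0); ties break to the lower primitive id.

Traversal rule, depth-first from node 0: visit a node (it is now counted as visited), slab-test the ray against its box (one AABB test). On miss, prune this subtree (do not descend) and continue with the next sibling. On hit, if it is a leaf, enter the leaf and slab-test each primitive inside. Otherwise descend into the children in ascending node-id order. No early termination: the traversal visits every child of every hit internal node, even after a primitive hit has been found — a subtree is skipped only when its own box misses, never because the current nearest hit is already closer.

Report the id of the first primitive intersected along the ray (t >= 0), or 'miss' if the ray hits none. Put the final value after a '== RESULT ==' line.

Trace the traversal:
N0 x:[-5,36] y:[-3/2,27/2] z:[-4,23/2] -> hit [-3/2,23/2], descend [1, 2, 6, 7]
  N1 x:[31,36] y:[7/2,7] z:[2,8] -> miss, prune
  N2 x:[6,14] y:[1,11] z:[6,19/2] -> hit [6,19/2], descend [3, 11, 13]
    N3 x:[6,12] y:[10,11] z:[15/2,8] -> miss, prune
    N11 x:[9,14] y:[1,4] z:[7,19/2] -> miss, prune
    N13 x:[6,8] y:[7,15/2] z:[6,13/2] -> miss, prune
  N6 x:[13,22] y:[-1/2,12] z:[-4,-1/2] -> miss, prune
  N7 x:[-5,6] y:[-3/2,27/2] z:[19/2,23/2] -> miss, prune

Summary -> nodes [0, 1, 2, 3, 11, 13, 6, 7]; box-tests=8; leaf-entries=0; first=miss

== RESULT ==
miss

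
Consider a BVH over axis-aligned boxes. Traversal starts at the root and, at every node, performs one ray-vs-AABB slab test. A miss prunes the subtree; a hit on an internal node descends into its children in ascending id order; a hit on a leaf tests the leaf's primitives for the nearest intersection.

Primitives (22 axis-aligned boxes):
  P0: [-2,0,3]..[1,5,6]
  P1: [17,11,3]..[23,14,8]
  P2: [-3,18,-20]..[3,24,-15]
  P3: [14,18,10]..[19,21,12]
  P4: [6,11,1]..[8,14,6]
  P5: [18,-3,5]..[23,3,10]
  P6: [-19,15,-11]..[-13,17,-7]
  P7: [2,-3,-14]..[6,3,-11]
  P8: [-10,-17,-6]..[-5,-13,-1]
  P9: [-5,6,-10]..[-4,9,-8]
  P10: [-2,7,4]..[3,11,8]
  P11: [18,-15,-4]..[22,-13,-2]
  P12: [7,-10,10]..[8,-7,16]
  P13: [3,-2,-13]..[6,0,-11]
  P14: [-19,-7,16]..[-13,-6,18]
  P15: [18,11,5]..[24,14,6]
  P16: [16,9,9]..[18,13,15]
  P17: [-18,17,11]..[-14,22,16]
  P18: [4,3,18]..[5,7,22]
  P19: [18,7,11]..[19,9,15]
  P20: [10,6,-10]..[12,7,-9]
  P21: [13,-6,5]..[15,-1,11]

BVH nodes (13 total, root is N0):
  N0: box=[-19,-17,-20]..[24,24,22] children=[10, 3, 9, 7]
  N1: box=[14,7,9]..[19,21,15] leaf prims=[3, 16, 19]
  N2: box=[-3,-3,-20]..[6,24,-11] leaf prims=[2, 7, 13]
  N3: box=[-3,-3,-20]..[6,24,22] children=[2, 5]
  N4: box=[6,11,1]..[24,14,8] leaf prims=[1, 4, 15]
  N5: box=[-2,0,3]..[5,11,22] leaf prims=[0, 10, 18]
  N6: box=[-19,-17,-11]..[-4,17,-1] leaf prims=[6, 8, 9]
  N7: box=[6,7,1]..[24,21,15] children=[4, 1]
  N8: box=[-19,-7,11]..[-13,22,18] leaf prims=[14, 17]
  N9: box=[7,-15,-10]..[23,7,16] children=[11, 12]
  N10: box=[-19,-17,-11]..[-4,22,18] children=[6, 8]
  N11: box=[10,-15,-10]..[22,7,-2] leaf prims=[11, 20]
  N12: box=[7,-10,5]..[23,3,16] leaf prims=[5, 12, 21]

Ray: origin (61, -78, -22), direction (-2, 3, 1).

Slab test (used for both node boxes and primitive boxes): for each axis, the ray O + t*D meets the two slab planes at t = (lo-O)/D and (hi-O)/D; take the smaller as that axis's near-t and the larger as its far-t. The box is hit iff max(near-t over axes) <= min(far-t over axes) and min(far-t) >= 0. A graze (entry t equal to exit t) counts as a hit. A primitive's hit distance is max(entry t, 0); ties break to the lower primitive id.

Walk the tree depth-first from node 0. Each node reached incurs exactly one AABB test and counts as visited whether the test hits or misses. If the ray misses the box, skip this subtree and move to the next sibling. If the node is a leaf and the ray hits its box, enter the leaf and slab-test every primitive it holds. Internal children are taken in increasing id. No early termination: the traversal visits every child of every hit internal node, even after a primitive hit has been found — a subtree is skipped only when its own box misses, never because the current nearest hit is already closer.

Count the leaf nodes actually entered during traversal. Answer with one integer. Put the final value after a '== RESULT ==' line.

Traverse from the root:
N0 x:[37/2,40] y:[61/3,34] z:[2,44] -> hit [61/3,34], descend [3, 7, 9, 10]
  N3 x:[55/2,32] y:[25,34] z:[2,44] -> hit [55/2,32], descend [2, 5]
    N2 x:[55/2,32] y:[25,34] z:[2,11] -> miss, prune
    N5 x:[28,63/2] y:[26,89/3] z:[25,44] -> hit [28,89/3] leaf, test {P0(miss), P10@t=29, P18(miss)}
  N7 x:[37/2,55/2] y:[85/3,33] z:[23,37] -> miss, prune
  N9 x:[19,27] y:[21,85/3] z:[12,38] -> hit [21,27], descend [11, 12]
    N11 x:[39/2,51/2] y:[21,85/3] z:[12,20] -> miss, prune
    N12 x:[19,27] y:[68/3,27] z:[27,38] -> hit [27,27] leaf, test {P5(miss), P12(miss), P21(miss)}
  N10 x:[65/2,40] y:[61/3,100/3] z:[11,40] -> hit [65/2,100/3], descend [6, 8]
    N6 x:[65/2,40] y:[61/3,95/3] z:[11,21] -> miss, prune
    N8 x:[37,40] y:[71/3,100/3] z:[33,40] -> miss, prune

11 AABB tests over nodes [0, 3, 2, 5, 7, 9, 11, 12, 10, 6, 8]; 2 leaves entered; closest P10.

== RESULT ==
2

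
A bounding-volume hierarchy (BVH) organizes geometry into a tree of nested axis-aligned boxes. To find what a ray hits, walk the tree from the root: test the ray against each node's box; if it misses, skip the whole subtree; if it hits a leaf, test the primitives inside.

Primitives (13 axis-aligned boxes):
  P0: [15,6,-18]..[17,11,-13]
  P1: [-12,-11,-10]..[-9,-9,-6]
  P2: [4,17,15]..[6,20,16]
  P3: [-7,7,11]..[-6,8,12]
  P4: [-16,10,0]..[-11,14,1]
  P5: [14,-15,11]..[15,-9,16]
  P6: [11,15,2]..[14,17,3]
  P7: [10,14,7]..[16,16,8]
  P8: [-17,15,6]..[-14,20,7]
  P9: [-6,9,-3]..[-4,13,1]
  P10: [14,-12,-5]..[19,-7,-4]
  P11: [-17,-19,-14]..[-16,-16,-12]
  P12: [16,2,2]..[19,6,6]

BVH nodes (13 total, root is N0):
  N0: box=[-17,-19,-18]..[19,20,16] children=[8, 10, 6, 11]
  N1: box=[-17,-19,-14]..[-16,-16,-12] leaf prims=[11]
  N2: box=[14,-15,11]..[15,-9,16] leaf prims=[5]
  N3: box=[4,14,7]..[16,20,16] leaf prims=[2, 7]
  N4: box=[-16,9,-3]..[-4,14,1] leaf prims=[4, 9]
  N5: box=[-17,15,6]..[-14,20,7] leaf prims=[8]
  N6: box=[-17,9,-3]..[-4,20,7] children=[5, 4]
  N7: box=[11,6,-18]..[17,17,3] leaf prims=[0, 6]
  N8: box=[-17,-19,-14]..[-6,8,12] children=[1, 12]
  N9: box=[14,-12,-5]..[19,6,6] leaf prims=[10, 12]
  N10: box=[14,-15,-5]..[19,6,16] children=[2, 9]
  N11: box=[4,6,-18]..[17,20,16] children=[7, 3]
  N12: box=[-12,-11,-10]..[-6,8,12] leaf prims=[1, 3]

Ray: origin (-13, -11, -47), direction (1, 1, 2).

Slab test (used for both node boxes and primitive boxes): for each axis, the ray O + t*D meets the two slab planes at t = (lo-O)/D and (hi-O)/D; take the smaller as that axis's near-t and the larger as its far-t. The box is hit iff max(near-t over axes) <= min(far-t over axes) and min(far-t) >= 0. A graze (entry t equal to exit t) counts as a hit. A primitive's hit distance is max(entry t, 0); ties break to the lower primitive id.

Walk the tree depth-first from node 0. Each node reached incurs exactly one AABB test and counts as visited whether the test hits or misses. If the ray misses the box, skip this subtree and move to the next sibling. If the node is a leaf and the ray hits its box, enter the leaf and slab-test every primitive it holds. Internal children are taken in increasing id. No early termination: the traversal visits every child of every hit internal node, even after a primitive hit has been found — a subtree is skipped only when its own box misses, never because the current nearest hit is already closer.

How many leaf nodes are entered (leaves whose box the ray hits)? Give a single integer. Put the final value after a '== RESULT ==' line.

Trace the traversal:
N0 x:[-4,32] y:[-8,31] z:[29/2,63/2] -> hit [29/2,31], descend [6, 8, 10, 11]
  N6 x:[-4,9] y:[20,31] z:[22,27] -> miss, prune
  N8 x:[-4,7] y:[-8,19] z:[33/2,59/2] -> miss, prune
  N10 x:[27,32] y:[-4,17] z:[21,63/2] -> miss, prune
  N11 x:[17,30] y:[17,31] z:[29/2,63/2] -> hit [17,30], descend [3, 7]
    N3 x:[17,29] y:[25,31] z:[27,63/2] -> hit [27,29] leaf, test {P2(miss), P7@t=27}
    N7 x:[24,30] y:[17,28] z:[29/2,25] -> hit [24,25] leaf, test {P0(miss), P6(miss)}

Visited [0, 6, 8, 10, 11, 3, 7]. Tests: 7 box, 2 leaf. Nearest: P7.

== RESULT ==
2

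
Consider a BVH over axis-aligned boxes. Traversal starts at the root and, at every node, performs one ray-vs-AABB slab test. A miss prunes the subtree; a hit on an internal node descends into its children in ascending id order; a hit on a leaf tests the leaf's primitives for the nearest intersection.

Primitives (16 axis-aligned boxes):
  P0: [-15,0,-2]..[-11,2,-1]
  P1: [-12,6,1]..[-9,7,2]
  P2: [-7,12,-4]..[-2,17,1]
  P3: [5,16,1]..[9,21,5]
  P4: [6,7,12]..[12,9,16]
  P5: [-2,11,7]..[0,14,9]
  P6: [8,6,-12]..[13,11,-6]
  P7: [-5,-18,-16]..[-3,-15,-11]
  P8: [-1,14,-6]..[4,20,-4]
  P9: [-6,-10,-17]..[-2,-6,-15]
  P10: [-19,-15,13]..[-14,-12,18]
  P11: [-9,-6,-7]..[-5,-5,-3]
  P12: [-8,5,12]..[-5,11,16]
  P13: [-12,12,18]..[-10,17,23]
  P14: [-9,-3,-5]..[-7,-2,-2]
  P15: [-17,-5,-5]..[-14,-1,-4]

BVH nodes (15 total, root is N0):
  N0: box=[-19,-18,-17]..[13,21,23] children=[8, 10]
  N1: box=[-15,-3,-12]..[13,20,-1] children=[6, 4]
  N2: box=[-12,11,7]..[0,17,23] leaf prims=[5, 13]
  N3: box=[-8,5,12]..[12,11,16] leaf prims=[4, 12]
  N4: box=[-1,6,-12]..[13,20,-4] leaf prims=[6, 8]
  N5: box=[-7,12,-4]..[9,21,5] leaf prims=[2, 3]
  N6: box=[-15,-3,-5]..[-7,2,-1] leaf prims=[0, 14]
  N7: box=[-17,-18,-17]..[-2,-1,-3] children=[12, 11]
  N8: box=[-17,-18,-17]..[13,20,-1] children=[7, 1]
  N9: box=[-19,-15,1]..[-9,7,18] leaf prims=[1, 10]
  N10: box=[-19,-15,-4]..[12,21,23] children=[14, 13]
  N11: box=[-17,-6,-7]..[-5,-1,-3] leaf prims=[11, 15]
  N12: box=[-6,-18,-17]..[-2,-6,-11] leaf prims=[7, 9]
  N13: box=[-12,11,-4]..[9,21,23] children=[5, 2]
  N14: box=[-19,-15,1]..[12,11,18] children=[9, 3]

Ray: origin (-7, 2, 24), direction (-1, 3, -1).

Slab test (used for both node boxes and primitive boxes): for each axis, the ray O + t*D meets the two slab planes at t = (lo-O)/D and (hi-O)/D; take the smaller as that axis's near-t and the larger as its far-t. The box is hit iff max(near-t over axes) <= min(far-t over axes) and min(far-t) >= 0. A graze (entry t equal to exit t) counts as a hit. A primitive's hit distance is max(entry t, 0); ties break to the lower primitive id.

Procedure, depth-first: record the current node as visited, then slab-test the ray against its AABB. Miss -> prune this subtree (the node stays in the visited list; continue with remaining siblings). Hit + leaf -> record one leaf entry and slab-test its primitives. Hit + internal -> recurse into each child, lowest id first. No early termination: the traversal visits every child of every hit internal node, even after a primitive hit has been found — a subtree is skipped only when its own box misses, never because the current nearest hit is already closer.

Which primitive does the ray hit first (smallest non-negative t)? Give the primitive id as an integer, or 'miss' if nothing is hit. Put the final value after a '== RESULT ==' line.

Traverse from the root:
N0 x:[-20,12] y:[-20/3,19/3] z:[1,41] -> hit [1,19/3], descend [8, 10]
  N8 x:[-20,10] y:[-20/3,6] z:[25,41] -> miss, prune
  N10 x:[-19,12] y:[-17/3,19/3] z:[1,28] -> hit [1,19/3], descend [13, 14]
    N13 x:[-16,5] y:[3,19/3] z:[1,28] -> hit [3,5], descend [2, 5]
      N2 x:[-7,5] y:[3,5] z:[1,17] -> hit [3,5] leaf, test {P5(miss), P13@t=10/3}
      N5 x:[-16,0] y:[10/3,19/3] z:[19,28] -> miss, prune
    N14 x:[-19,12] y:[-17/3,3] z:[6,23] -> miss, prune

Visited [0, 8, 10, 13, 2, 5, 14]. Tests: 7 box, 1 leaf. Nearest: P13.

== RESULT ==
13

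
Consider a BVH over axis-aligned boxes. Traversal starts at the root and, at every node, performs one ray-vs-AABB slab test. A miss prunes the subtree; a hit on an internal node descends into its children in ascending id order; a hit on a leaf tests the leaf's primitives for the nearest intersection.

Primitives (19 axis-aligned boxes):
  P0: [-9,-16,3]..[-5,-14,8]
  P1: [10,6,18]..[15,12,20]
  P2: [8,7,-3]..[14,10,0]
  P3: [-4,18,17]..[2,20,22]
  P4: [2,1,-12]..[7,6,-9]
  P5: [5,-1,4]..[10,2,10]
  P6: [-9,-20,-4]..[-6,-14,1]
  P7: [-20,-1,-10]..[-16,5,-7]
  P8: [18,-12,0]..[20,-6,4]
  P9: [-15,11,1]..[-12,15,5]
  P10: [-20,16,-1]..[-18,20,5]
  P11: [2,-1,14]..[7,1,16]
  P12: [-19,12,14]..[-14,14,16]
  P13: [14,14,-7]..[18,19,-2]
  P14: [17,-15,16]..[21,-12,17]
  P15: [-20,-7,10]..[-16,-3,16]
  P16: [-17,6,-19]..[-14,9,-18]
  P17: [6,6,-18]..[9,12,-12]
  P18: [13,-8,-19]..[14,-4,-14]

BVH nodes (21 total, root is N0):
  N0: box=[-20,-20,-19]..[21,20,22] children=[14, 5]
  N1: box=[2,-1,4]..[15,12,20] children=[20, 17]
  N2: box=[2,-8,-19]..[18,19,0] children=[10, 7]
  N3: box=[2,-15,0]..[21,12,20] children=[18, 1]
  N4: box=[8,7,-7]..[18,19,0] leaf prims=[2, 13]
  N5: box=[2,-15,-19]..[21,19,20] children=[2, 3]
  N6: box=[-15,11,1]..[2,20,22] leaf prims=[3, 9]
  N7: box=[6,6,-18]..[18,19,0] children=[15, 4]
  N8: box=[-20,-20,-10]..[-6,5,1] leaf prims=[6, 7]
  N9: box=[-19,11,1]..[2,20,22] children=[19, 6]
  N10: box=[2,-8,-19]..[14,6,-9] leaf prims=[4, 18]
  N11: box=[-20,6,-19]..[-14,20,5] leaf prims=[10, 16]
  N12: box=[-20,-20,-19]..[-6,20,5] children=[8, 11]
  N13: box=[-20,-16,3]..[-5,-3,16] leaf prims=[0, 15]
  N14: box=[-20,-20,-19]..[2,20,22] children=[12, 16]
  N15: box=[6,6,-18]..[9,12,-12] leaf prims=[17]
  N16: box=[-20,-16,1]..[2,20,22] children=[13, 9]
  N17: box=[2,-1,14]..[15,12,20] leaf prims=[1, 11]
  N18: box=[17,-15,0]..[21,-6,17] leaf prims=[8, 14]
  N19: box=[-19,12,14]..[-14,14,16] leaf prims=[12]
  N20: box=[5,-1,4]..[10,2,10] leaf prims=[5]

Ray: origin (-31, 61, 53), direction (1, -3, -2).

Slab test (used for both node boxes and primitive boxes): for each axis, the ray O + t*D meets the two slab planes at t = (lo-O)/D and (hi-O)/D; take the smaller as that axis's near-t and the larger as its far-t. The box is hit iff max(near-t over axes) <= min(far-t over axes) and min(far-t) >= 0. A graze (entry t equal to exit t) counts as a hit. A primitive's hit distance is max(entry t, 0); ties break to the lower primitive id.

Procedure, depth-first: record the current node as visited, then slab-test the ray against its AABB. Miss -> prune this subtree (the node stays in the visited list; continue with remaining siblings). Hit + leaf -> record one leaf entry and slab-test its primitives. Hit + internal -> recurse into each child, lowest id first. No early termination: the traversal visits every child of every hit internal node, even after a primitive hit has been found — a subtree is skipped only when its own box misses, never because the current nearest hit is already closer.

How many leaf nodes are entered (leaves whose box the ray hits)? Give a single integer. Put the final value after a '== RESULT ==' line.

Trace the traversal:
N0 x:[11,52] y:[41/3,27] z:[31/2,36] -> hit [31/2,27], descend [5, 14]
  N5 x:[33,52] y:[14,76/3] z:[33/2,36] -> miss, prune
  N14 x:[11,33] y:[41/3,27] z:[31/2,36] -> hit [31/2,27], descend [12, 16]
    N12 x:[11,25] y:[41/3,27] z:[24,36] -> hit [24,25], descend [8, 11]
      N8 x:[11,25] y:[56/3,27] z:[26,63/2] -> miss, prune
      N11 x:[11,17] y:[41/3,55/3] z:[24,36] -> miss, prune
    N16 x:[11,33] y:[41/3,77/3] z:[31/2,26] -> hit [31/2,77/3], descend [9, 13]
      N9 x:[12,33] y:[41/3,50/3] z:[31/2,26] -> hit [31/2,50/3], descend [6, 19]
        N6 x:[16,33] y:[41/3,50/3] z:[31/2,26] -> hit [16,50/3] leaf, test {P3(miss), P9(miss)}
        N19 x:[12,17] y:[47/3,49/3] z:[37/2,39/2] -> miss, prune
      N13 x:[11,26] y:[64/3,77/3] z:[37/2,25] -> hit [64/3,25] leaf, test {P0@t=25, P15(miss)}

order=[0, 5, 14, 12, 8, 11, 16, 9, 6, 19, 13]  |boxes|=11  |leaves|=2  hit=P0

== RESULT ==
2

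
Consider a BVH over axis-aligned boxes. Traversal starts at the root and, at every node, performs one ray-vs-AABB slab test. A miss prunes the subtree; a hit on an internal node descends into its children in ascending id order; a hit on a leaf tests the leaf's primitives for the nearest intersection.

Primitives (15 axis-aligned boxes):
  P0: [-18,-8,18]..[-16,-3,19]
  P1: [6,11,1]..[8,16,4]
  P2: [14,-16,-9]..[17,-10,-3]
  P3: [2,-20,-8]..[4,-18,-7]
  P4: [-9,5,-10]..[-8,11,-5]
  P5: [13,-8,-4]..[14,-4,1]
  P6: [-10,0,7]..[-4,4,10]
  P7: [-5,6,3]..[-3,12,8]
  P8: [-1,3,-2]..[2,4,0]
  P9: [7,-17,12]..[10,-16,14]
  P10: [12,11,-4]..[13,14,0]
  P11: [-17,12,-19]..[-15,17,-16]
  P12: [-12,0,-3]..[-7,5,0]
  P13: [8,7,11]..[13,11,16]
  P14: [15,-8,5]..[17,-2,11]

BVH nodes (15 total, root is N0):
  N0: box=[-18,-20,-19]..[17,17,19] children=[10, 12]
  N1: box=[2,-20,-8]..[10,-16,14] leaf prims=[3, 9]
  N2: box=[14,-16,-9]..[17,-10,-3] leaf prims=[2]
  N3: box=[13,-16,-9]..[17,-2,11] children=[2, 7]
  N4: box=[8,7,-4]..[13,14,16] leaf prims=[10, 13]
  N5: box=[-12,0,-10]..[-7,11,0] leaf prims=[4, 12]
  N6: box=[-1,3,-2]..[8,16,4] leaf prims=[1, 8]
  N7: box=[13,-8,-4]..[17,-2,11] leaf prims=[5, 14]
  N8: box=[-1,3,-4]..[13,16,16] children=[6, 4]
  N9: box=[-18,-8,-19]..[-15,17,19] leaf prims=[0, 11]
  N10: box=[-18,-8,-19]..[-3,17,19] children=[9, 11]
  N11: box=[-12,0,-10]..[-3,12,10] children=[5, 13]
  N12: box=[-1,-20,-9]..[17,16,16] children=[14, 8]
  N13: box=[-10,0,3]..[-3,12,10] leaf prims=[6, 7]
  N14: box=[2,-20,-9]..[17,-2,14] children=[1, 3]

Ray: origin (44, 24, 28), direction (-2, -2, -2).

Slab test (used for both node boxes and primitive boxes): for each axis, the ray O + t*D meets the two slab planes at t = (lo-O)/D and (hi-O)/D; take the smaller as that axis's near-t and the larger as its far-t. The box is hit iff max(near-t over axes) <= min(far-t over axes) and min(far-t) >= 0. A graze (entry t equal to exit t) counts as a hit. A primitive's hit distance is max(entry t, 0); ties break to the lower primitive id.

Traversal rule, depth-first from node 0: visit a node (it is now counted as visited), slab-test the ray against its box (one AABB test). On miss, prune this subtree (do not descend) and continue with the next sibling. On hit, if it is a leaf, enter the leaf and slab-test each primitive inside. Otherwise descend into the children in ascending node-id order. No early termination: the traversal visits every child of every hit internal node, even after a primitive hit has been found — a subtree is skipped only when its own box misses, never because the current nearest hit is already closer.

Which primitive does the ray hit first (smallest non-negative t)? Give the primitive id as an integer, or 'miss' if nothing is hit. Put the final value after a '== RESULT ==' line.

Walk:
N0 x:[27/2,31] y:[7/2,22] z:[9/2,47/2] -> hit [27/2,22], descend [10, 12]
  N10 x:[47/2,31] y:[7/2,16] z:[9/2,47/2] -> miss, prune
  N12 x:[27/2,45/2] y:[4,22] z:[6,37/2] -> hit [27/2,37/2], descend [8, 14]
    N8 x:[31/2,45/2] y:[4,21/2] z:[6,16] -> miss, prune
    N14 x:[27/2,21] y:[13,22] z:[7,37/2] -> hit [27/2,37/2], descend [1, 3]
      N1 x:[17,21] y:[20,22] z:[7,18] -> miss, prune
      N3 x:[27/2,31/2] y:[13,20] z:[17/2,37/2] -> hit [27/2,31/2], descend [2, 7]
        N2 x:[27/2,15] y:[17,20] z:[31/2,37/2] -> miss, prune
        N7 x:[27/2,31/2] y:[13,16] z:[17/2,16] -> hit [27/2,31/2] leaf, test {P5@t=15, P14(miss)}

Summary -> nodes [0, 10, 12, 8, 14, 1, 3, 2, 7]; box-tests=9; leaf-entries=1; first=P5

== RESULT ==
5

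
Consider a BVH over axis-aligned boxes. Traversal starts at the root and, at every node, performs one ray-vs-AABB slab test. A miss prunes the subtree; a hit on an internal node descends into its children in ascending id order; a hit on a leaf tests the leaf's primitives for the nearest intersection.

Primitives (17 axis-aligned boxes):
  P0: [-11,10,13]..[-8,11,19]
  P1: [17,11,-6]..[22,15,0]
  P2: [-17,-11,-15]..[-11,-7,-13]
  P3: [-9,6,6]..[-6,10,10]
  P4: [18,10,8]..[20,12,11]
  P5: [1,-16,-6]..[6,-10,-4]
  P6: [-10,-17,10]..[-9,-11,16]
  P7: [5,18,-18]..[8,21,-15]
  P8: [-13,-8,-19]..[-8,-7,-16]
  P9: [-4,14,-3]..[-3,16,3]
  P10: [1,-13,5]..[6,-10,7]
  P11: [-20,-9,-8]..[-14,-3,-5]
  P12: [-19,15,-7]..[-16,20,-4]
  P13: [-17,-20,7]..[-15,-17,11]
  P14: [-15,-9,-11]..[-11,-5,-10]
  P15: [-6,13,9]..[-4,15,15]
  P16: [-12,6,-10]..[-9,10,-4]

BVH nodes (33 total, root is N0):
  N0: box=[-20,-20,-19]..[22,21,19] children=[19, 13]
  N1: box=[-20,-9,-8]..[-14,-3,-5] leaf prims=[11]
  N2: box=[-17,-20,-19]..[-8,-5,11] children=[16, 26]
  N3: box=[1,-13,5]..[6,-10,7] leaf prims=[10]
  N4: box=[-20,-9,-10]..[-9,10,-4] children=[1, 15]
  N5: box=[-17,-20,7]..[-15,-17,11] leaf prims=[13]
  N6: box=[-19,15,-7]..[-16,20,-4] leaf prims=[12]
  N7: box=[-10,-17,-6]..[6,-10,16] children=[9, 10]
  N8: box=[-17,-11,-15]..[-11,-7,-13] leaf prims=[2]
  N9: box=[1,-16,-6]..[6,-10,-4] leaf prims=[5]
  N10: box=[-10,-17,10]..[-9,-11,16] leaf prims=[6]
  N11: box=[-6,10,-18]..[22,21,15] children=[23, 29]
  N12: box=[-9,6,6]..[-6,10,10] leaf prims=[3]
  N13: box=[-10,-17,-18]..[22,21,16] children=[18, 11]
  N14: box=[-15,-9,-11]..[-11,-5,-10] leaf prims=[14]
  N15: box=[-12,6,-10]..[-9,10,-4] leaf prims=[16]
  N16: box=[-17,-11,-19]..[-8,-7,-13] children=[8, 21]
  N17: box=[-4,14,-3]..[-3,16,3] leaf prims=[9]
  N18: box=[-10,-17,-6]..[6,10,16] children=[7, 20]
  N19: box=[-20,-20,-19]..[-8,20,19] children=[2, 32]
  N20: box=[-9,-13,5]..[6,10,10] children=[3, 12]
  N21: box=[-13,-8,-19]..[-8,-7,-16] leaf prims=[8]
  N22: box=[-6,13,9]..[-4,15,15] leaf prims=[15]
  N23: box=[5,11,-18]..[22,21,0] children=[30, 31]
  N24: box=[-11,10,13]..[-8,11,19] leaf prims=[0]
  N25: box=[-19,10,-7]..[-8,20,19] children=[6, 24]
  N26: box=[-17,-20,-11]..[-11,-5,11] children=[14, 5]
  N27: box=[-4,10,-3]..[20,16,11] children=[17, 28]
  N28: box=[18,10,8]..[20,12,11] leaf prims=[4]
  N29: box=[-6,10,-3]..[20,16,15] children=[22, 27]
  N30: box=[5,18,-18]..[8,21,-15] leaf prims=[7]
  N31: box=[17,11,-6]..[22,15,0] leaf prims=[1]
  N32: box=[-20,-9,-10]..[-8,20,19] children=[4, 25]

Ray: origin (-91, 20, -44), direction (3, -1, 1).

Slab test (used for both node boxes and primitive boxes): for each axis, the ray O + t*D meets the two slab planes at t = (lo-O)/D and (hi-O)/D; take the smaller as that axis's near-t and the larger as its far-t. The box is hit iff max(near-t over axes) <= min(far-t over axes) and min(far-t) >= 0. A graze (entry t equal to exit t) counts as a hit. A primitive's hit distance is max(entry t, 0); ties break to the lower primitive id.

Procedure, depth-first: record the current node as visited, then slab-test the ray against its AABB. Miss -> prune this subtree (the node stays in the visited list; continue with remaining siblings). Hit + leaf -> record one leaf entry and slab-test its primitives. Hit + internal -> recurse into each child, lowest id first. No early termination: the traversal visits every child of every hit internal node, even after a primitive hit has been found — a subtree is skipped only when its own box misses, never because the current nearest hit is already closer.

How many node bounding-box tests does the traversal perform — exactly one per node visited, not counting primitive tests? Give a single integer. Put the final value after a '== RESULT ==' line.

Traverse from the root:
N0 x:[71/3,113/3] y:[-1,40] z:[25,63] -> hit [25,113/3], descend [13, 19]
  N13 x:[27,113/3] y:[-1,37] z:[26,60] -> hit [27,37], descend [11, 18]
    N11 x:[85/3,113/3] y:[-1,10] z:[26,59] -> miss, prune
    N18 x:[27,97/3] y:[10,37] z:[38,60] -> miss, prune
  N19 x:[71/3,83/3] y:[0,40] z:[25,63] -> hit [25,83/3], descend [2, 32]
    N2 x:[74/3,83/3] y:[25,40] z:[25,55] -> hit [25,83/3], descend [16, 26]
      N16 x:[74/3,83/3] y:[27,31] z:[25,31] -> hit [27,83/3], descend [8, 21]
        N8 x:[74/3,80/3] y:[27,31] z:[29,31] -> miss, prune
        N21 x:[26,83/3] y:[27,28] z:[25,28] -> hit [27,83/3] leaf, test {P8@t=27}
      N26 x:[74/3,80/3] y:[25,40] z:[33,55] -> miss, prune
    N32 x:[71/3,83/3] y:[0,29] z:[34,63] -> miss, prune

Visited [0, 13, 11, 18, 19, 2, 16, 8, 21, 26, 32]. Tests: 11 box, 1 leaf. Nearest: P8.

== RESULT ==
11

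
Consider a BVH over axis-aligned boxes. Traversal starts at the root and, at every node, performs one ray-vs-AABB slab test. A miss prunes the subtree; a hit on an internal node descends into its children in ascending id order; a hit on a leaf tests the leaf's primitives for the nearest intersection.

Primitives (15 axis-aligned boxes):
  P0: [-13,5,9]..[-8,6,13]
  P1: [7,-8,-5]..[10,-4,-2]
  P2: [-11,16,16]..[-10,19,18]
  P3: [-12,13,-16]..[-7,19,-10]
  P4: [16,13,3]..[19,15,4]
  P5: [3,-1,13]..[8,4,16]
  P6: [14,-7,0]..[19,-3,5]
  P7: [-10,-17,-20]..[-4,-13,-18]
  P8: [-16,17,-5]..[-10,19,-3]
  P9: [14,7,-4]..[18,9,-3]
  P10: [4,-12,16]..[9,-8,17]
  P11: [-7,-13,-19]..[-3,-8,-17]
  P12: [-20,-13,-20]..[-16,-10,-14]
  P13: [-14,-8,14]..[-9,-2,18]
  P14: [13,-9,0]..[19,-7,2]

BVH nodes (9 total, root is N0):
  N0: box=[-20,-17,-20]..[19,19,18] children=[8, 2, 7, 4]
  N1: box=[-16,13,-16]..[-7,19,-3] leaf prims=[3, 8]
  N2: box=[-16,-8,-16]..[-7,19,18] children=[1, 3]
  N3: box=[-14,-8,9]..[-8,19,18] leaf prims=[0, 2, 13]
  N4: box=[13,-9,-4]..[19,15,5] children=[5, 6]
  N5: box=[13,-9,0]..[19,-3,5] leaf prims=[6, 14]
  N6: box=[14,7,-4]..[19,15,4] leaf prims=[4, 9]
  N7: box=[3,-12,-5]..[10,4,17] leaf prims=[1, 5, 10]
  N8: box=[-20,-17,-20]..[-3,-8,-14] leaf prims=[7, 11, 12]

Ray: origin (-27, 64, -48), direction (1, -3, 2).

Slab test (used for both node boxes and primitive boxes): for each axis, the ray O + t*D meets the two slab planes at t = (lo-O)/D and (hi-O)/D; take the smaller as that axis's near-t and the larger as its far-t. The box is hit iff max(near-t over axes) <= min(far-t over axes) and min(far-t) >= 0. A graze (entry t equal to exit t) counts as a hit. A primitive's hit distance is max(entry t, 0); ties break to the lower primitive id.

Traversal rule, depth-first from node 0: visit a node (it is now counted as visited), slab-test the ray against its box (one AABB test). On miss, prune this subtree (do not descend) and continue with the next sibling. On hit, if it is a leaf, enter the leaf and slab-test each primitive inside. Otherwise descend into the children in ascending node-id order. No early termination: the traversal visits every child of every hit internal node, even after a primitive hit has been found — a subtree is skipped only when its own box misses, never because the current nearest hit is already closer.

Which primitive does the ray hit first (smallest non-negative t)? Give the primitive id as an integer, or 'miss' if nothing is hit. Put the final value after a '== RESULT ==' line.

Walk:
N0 x:[7,46] y:[15,27] z:[14,33] -> hit [15,27], descend [2, 4, 7, 8]
  N2 x:[11,20] y:[15,24] z:[16,33] -> hit [16,20], descend [1, 3]
    N1 x:[11,20] y:[15,17] z:[16,45/2] -> hit [16,17] leaf, test {P3@t=16, P8(miss)}
    N3 x:[13,19] y:[15,24] z:[57/2,33] -> miss, prune
  N4 x:[40,46] y:[49/3,73/3] z:[22,53/2] -> miss, prune
  N7 x:[30,37] y:[20,76/3] z:[43/2,65/2] -> miss, prune
  N8 x:[7,24] y:[24,27] z:[14,17] -> miss, prune

order=[0, 2, 1, 3, 4, 7, 8]  |boxes|=7  |leaves|=1  hit=P3

== RESULT ==
3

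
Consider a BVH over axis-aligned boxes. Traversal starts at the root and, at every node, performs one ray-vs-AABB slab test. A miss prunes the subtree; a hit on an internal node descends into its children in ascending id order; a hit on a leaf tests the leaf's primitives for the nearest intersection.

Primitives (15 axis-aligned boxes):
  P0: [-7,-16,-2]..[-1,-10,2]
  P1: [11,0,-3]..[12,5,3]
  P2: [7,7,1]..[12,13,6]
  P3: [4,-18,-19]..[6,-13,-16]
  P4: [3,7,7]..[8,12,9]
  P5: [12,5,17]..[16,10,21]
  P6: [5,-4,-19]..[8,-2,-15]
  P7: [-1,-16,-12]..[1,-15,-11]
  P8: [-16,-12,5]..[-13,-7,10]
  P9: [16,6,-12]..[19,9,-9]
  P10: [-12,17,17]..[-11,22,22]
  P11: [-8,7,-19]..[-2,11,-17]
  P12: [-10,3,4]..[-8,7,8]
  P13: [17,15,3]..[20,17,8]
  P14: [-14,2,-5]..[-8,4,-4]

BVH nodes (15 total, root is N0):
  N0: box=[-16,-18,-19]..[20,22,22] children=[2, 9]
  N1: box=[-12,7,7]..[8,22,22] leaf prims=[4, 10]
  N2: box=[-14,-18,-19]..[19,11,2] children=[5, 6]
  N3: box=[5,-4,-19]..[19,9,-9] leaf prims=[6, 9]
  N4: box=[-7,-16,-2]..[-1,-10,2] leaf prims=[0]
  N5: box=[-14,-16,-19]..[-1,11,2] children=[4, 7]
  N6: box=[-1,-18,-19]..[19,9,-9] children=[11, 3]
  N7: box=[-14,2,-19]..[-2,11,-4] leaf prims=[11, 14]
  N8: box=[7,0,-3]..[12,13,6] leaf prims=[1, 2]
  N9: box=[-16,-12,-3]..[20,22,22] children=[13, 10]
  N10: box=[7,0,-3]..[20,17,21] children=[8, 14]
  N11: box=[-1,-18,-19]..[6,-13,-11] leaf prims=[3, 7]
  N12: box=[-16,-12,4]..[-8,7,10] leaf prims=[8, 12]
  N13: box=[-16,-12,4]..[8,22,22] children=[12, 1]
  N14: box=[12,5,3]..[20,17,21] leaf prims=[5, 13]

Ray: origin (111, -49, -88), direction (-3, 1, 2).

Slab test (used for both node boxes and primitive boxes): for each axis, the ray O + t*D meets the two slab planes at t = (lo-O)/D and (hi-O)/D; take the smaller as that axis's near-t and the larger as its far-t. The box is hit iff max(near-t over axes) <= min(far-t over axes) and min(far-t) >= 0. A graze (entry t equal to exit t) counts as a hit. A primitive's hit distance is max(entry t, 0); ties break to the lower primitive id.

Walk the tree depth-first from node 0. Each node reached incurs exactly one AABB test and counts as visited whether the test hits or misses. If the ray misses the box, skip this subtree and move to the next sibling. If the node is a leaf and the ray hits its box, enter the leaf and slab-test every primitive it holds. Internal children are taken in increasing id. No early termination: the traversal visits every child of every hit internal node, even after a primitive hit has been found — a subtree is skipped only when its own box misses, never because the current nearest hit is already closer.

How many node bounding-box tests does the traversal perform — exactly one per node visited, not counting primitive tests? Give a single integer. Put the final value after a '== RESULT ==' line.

Trace the traversal:
N0 x:[91/3,127/3] y:[31,71] z:[69/2,55] -> hit [69/2,127/3], descend [2, 9]
  N2 x:[92/3,125/3] y:[31,60] z:[69/2,45] -> hit [69/2,125/3], descend [5, 6]
    N5 x:[112/3,125/3] y:[33,60] z:[69/2,45] -> hit [112/3,125/3], descend [4, 7]
      N4 x:[112/3,118/3] y:[33,39] z:[43,45] -> miss, prune
      N7 x:[113/3,125/3] y:[51,60] z:[69/2,42] -> miss, prune
    N6 x:[92/3,112/3] y:[31,58] z:[69/2,79/2] -> hit [69/2,112/3], descend [3, 11]
      N3 x:[92/3,106/3] y:[45,58] z:[69/2,79/2] -> miss, prune
      N11 x:[35,112/3] y:[31,36] z:[69/2,77/2] -> hit [35,36] leaf, test {P3@t=35, P7(miss)}
  N9 x:[91/3,127/3] y:[37,71] z:[85/2,55] -> miss, prune

Visited [0, 2, 5, 4, 7, 6, 3, 11, 9]. Tests: 9 box, 1 leaf. Nearest: P3.

== RESULT ==
9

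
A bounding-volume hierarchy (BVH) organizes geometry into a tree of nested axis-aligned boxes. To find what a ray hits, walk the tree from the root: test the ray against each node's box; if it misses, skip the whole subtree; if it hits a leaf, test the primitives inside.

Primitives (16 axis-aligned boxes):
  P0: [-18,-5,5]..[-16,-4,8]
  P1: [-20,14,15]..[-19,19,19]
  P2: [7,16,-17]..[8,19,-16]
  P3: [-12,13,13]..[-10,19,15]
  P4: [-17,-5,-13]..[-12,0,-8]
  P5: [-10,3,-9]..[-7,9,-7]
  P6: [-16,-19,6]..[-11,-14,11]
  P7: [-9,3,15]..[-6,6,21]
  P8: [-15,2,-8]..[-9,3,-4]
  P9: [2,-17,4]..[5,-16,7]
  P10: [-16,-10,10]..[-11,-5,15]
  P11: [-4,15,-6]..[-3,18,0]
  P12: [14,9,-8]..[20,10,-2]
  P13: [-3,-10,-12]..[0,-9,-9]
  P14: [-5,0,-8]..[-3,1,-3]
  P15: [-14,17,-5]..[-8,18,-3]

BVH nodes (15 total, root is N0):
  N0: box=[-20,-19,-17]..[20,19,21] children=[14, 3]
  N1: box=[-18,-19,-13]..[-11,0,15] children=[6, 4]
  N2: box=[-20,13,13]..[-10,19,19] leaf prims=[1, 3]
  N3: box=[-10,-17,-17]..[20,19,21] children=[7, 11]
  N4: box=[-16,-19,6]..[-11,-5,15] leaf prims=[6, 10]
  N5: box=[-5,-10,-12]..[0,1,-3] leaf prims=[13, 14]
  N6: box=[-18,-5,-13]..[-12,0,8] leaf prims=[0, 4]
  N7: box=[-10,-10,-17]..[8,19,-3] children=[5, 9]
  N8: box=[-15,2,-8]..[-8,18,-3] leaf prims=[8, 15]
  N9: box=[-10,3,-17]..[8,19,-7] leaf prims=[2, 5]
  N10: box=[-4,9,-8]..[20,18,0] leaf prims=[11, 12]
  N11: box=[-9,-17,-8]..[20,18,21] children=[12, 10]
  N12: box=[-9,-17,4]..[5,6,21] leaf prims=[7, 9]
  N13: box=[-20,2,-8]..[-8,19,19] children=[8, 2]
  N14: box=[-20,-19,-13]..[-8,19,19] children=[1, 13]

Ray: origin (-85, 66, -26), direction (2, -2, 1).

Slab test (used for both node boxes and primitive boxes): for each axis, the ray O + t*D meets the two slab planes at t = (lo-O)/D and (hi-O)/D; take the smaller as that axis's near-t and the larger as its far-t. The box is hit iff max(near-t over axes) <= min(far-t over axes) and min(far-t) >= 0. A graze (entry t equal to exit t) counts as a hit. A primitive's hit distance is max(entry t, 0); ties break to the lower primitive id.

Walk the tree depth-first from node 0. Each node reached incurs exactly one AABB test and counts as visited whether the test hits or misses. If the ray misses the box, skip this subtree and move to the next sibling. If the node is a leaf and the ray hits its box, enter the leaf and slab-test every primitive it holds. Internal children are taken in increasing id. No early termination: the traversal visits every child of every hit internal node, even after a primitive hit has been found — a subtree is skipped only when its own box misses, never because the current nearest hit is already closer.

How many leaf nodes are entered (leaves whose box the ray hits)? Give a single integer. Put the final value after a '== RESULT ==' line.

Traverse from the root:
N0 x:[65/2,105/2] y:[47/2,85/2] z:[9,47] -> hit [65/2,85/2], descend [3, 14]
  N3 x:[75/2,105/2] y:[47/2,83/2] z:[9,47] -> hit [75/2,83/2], descend [7, 11]
    N7 x:[75/2,93/2] y:[47/2,38] z:[9,23] -> miss, prune
    N11 x:[38,105/2] y:[24,83/2] z:[18,47] -> hit [38,83/2], descend [10, 12]
      N10 x:[81/2,105/2] y:[24,57/2] z:[18,26] -> miss, prune
      N12 x:[38,45] y:[30,83/2] z:[30,47] -> hit [38,83/2] leaf, test {P7(miss), P9(miss)}
  N14 x:[65/2,77/2] y:[47/2,85/2] z:[13,45] -> hit [65/2,77/2], descend [1, 13]
    N1 x:[67/2,37] y:[33,85/2] z:[13,41] -> hit [67/2,37], descend [4, 6]
      N4 x:[69/2,37] y:[71/2,85/2] z:[32,41] -> hit [71/2,37] leaf, test {P6(miss), P10@t=36}
      N6 x:[67/2,73/2] y:[33,71/2] z:[13,34] -> hit [67/2,34] leaf, test {P0(miss), P4(miss)}
    N13 x:[65/2,77/2] y:[47/2,32] z:[18,45] -> miss, prune

11 AABB tests over nodes [0, 3, 7, 11, 10, 12, 14, 1, 4, 6, 13]; 3 leaves entered; closest P10.

== RESULT ==
3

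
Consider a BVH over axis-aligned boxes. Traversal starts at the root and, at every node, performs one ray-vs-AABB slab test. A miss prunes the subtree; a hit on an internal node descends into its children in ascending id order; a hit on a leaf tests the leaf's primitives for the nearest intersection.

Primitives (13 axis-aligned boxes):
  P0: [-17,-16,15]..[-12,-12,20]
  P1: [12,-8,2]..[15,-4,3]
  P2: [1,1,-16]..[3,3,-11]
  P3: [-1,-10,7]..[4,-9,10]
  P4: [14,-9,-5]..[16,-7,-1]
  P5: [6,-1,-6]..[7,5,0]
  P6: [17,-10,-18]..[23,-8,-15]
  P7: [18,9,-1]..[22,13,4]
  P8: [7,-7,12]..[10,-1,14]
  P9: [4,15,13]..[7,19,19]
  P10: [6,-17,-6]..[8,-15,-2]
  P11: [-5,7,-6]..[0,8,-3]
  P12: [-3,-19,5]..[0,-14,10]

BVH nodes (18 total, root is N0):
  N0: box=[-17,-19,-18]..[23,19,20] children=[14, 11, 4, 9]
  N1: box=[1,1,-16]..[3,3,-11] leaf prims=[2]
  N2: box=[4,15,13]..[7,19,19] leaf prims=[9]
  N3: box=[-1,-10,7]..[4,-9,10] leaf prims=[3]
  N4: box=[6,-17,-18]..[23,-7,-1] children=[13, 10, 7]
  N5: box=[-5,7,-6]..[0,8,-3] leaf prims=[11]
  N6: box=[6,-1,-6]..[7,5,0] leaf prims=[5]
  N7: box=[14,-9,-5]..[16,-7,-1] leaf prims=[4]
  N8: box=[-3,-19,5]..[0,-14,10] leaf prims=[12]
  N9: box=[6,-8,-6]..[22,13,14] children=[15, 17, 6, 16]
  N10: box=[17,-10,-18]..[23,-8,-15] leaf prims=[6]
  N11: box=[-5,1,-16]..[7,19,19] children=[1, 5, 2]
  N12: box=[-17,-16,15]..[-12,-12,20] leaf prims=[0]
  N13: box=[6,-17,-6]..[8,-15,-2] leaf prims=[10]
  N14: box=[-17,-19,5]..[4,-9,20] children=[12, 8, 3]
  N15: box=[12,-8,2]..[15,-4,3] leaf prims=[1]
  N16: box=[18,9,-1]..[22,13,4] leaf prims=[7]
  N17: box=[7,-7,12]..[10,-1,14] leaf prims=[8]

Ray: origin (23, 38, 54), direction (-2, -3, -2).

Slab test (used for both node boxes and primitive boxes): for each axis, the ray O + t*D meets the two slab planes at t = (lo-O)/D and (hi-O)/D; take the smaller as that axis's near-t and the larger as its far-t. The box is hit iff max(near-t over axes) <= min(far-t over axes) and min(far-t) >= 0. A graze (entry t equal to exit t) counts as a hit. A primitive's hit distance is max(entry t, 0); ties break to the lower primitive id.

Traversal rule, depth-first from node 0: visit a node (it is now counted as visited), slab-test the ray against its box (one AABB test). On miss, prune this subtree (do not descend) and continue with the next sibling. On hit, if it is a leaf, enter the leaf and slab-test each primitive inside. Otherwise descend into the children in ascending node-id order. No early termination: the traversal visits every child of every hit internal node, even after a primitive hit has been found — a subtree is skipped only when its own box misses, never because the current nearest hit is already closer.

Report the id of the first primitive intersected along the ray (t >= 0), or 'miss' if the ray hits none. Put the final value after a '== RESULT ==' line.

Trace the traversal:
N0 x:[0,20] y:[19/3,19] z:[17,36] -> hit [17,19], descend [4, 9, 11, 14]
  N4 x:[0,17/2] y:[15,55/3] z:[55/2,36] -> miss, prune
  N9 x:[1/2,17/2] y:[25/3,46/3] z:[20,30] -> miss, prune
  N11 x:[8,14] y:[19/3,37/3] z:[35/2,35] -> miss, prune
  N14 x:[19/2,20] y:[47/3,19] z:[17,49/2] -> hit [17,19], descend [3, 8, 12]
    N3 x:[19/2,12] y:[47/3,16] z:[22,47/2] -> miss, prune
    N8 x:[23/2,13] y:[52/3,19] z:[22,49/2] -> miss, prune
    N12 x:[35/2,20] y:[50/3,18] z:[17,39/2] -> hit [35/2,18] leaf, test {P0@t=35/2}

Summary -> nodes [0, 4, 9, 11, 14, 3, 8, 12]; box-tests=8; leaf-entries=1; first=P0

== RESULT ==
0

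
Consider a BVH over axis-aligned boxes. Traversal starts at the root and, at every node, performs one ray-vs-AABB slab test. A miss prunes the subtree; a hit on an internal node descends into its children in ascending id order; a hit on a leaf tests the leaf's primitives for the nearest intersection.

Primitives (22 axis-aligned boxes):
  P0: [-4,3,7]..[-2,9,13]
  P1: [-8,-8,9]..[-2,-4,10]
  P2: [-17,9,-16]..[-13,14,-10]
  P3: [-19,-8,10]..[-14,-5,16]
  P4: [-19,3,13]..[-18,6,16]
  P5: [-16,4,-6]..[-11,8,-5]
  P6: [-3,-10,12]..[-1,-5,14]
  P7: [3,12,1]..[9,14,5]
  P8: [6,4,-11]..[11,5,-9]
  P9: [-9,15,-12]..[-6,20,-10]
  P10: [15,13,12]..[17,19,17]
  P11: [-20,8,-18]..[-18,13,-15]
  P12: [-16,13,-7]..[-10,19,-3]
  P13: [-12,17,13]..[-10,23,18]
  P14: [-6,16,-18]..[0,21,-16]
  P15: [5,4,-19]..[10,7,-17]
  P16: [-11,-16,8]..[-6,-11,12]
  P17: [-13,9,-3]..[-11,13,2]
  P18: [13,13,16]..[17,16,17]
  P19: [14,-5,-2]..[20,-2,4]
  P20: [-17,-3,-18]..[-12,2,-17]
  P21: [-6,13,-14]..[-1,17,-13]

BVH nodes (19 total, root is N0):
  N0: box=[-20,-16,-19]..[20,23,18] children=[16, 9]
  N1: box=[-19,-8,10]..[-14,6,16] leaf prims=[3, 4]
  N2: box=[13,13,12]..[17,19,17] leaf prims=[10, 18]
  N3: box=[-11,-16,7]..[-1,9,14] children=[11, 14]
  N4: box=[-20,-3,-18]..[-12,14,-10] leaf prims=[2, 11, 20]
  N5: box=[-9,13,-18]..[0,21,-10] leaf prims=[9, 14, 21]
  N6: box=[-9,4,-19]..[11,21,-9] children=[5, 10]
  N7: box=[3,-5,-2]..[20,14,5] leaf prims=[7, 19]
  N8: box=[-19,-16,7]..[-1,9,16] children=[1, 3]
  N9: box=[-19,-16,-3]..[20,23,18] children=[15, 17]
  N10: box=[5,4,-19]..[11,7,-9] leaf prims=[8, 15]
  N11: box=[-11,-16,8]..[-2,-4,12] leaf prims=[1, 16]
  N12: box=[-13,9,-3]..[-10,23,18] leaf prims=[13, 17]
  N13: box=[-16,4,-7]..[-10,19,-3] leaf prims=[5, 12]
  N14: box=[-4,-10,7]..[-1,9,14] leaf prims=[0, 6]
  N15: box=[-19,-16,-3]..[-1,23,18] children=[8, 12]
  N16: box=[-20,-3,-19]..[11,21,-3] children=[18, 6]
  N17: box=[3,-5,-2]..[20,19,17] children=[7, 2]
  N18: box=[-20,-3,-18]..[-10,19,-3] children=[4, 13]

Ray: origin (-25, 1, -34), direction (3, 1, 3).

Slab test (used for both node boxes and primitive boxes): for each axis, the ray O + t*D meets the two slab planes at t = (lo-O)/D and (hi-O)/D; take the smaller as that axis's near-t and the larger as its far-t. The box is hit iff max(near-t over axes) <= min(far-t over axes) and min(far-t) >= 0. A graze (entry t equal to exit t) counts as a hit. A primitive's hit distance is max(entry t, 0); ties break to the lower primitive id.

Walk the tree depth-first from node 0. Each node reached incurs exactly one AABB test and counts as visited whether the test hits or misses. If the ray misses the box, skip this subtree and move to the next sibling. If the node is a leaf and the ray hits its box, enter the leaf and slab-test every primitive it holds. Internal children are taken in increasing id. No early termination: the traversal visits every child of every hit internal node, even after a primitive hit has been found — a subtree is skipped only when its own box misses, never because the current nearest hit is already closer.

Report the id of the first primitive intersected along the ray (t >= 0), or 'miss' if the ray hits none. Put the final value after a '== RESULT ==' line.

Trace the traversal:
N0 x:[5/3,15] y:[-17,22] z:[5,52/3] -> hit [5,15], descend [9, 16]
  N9 x:[2,15] y:[-17,22] z:[31/3,52/3] -> hit [31/3,15], descend [15, 17]
    N15 x:[2,8] y:[-17,22] z:[31/3,52/3] -> miss, prune
    N17 x:[28/3,15] y:[-6,18] z:[32/3,17] -> hit [32/3,15], descend [2, 7]
      N2 x:[38/3,14] y:[12,18] z:[46/3,17] -> miss, prune
      N7 x:[28/3,15] y:[-6,13] z:[32/3,13] -> hit [32/3,13] leaf, test {P7(miss), P19(miss)}
  N16 x:[5/3,12] y:[-4,20] z:[5,31/3] -> hit [5,31/3], descend [6, 18]
    N6 x:[16/3,12] y:[3,20] z:[5,25/3] -> hit [16/3,25/3], descend [5, 10]
      N5 x:[16/3,25/3] y:[12,20] z:[16/3,8] -> miss, prune
      N10 x:[10,12] y:[3,6] z:[5,25/3] -> miss, prune
    N18 x:[5/3,5] y:[-4,18] z:[16/3,31/3] -> miss, prune

Summary -> nodes [0, 9, 15, 17, 2, 7, 16, 6, 5, 10, 18]; box-tests=11; leaf-entries=1; first=miss

== RESULT ==
miss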